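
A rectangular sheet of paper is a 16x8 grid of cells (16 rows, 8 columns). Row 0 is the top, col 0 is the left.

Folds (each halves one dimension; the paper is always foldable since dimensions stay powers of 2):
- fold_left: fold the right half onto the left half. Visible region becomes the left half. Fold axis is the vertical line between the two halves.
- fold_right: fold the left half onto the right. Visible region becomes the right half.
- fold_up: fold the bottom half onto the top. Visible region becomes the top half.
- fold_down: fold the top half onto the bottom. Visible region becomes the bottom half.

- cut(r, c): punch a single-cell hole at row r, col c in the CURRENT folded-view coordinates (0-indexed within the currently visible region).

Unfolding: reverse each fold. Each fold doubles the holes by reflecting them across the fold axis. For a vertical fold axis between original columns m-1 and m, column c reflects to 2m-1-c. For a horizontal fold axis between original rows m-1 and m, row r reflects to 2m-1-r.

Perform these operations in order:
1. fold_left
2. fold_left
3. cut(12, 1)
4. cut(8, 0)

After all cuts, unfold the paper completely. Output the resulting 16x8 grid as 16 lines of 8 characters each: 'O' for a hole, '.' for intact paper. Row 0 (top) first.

Op 1 fold_left: fold axis v@4; visible region now rows[0,16) x cols[0,4) = 16x4
Op 2 fold_left: fold axis v@2; visible region now rows[0,16) x cols[0,2) = 16x2
Op 3 cut(12, 1): punch at orig (12,1); cuts so far [(12, 1)]; region rows[0,16) x cols[0,2) = 16x2
Op 4 cut(8, 0): punch at orig (8,0); cuts so far [(8, 0), (12, 1)]; region rows[0,16) x cols[0,2) = 16x2
Unfold 1 (reflect across v@2): 4 holes -> [(8, 0), (8, 3), (12, 1), (12, 2)]
Unfold 2 (reflect across v@4): 8 holes -> [(8, 0), (8, 3), (8, 4), (8, 7), (12, 1), (12, 2), (12, 5), (12, 6)]

Answer: ........
........
........
........
........
........
........
........
O..OO..O
........
........
........
.OO..OO.
........
........
........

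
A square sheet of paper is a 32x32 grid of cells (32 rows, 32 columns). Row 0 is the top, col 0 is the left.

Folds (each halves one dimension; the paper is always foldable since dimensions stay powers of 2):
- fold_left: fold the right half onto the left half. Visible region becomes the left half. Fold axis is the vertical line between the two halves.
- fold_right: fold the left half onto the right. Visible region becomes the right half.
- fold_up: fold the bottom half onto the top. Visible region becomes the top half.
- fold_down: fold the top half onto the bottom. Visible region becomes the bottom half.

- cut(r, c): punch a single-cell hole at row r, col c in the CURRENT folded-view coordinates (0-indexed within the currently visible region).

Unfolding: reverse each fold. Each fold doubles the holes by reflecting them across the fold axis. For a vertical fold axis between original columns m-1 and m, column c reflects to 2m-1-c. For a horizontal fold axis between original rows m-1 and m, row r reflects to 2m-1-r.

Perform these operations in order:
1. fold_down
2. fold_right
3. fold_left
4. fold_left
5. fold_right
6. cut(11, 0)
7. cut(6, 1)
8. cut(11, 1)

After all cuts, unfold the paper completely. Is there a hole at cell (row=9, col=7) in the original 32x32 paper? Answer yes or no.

Op 1 fold_down: fold axis h@16; visible region now rows[16,32) x cols[0,32) = 16x32
Op 2 fold_right: fold axis v@16; visible region now rows[16,32) x cols[16,32) = 16x16
Op 3 fold_left: fold axis v@24; visible region now rows[16,32) x cols[16,24) = 16x8
Op 4 fold_left: fold axis v@20; visible region now rows[16,32) x cols[16,20) = 16x4
Op 5 fold_right: fold axis v@18; visible region now rows[16,32) x cols[18,20) = 16x2
Op 6 cut(11, 0): punch at orig (27,18); cuts so far [(27, 18)]; region rows[16,32) x cols[18,20) = 16x2
Op 7 cut(6, 1): punch at orig (22,19); cuts so far [(22, 19), (27, 18)]; region rows[16,32) x cols[18,20) = 16x2
Op 8 cut(11, 1): punch at orig (27,19); cuts so far [(22, 19), (27, 18), (27, 19)]; region rows[16,32) x cols[18,20) = 16x2
Unfold 1 (reflect across v@18): 6 holes -> [(22, 16), (22, 19), (27, 16), (27, 17), (27, 18), (27, 19)]
Unfold 2 (reflect across v@20): 12 holes -> [(22, 16), (22, 19), (22, 20), (22, 23), (27, 16), (27, 17), (27, 18), (27, 19), (27, 20), (27, 21), (27, 22), (27, 23)]
Unfold 3 (reflect across v@24): 24 holes -> [(22, 16), (22, 19), (22, 20), (22, 23), (22, 24), (22, 27), (22, 28), (22, 31), (27, 16), (27, 17), (27, 18), (27, 19), (27, 20), (27, 21), (27, 22), (27, 23), (27, 24), (27, 25), (27, 26), (27, 27), (27, 28), (27, 29), (27, 30), (27, 31)]
Unfold 4 (reflect across v@16): 48 holes -> [(22, 0), (22, 3), (22, 4), (22, 7), (22, 8), (22, 11), (22, 12), (22, 15), (22, 16), (22, 19), (22, 20), (22, 23), (22, 24), (22, 27), (22, 28), (22, 31), (27, 0), (27, 1), (27, 2), (27, 3), (27, 4), (27, 5), (27, 6), (27, 7), (27, 8), (27, 9), (27, 10), (27, 11), (27, 12), (27, 13), (27, 14), (27, 15), (27, 16), (27, 17), (27, 18), (27, 19), (27, 20), (27, 21), (27, 22), (27, 23), (27, 24), (27, 25), (27, 26), (27, 27), (27, 28), (27, 29), (27, 30), (27, 31)]
Unfold 5 (reflect across h@16): 96 holes -> [(4, 0), (4, 1), (4, 2), (4, 3), (4, 4), (4, 5), (4, 6), (4, 7), (4, 8), (4, 9), (4, 10), (4, 11), (4, 12), (4, 13), (4, 14), (4, 15), (4, 16), (4, 17), (4, 18), (4, 19), (4, 20), (4, 21), (4, 22), (4, 23), (4, 24), (4, 25), (4, 26), (4, 27), (4, 28), (4, 29), (4, 30), (4, 31), (9, 0), (9, 3), (9, 4), (9, 7), (9, 8), (9, 11), (9, 12), (9, 15), (9, 16), (9, 19), (9, 20), (9, 23), (9, 24), (9, 27), (9, 28), (9, 31), (22, 0), (22, 3), (22, 4), (22, 7), (22, 8), (22, 11), (22, 12), (22, 15), (22, 16), (22, 19), (22, 20), (22, 23), (22, 24), (22, 27), (22, 28), (22, 31), (27, 0), (27, 1), (27, 2), (27, 3), (27, 4), (27, 5), (27, 6), (27, 7), (27, 8), (27, 9), (27, 10), (27, 11), (27, 12), (27, 13), (27, 14), (27, 15), (27, 16), (27, 17), (27, 18), (27, 19), (27, 20), (27, 21), (27, 22), (27, 23), (27, 24), (27, 25), (27, 26), (27, 27), (27, 28), (27, 29), (27, 30), (27, 31)]
Holes: [(4, 0), (4, 1), (4, 2), (4, 3), (4, 4), (4, 5), (4, 6), (4, 7), (4, 8), (4, 9), (4, 10), (4, 11), (4, 12), (4, 13), (4, 14), (4, 15), (4, 16), (4, 17), (4, 18), (4, 19), (4, 20), (4, 21), (4, 22), (4, 23), (4, 24), (4, 25), (4, 26), (4, 27), (4, 28), (4, 29), (4, 30), (4, 31), (9, 0), (9, 3), (9, 4), (9, 7), (9, 8), (9, 11), (9, 12), (9, 15), (9, 16), (9, 19), (9, 20), (9, 23), (9, 24), (9, 27), (9, 28), (9, 31), (22, 0), (22, 3), (22, 4), (22, 7), (22, 8), (22, 11), (22, 12), (22, 15), (22, 16), (22, 19), (22, 20), (22, 23), (22, 24), (22, 27), (22, 28), (22, 31), (27, 0), (27, 1), (27, 2), (27, 3), (27, 4), (27, 5), (27, 6), (27, 7), (27, 8), (27, 9), (27, 10), (27, 11), (27, 12), (27, 13), (27, 14), (27, 15), (27, 16), (27, 17), (27, 18), (27, 19), (27, 20), (27, 21), (27, 22), (27, 23), (27, 24), (27, 25), (27, 26), (27, 27), (27, 28), (27, 29), (27, 30), (27, 31)]

Answer: yes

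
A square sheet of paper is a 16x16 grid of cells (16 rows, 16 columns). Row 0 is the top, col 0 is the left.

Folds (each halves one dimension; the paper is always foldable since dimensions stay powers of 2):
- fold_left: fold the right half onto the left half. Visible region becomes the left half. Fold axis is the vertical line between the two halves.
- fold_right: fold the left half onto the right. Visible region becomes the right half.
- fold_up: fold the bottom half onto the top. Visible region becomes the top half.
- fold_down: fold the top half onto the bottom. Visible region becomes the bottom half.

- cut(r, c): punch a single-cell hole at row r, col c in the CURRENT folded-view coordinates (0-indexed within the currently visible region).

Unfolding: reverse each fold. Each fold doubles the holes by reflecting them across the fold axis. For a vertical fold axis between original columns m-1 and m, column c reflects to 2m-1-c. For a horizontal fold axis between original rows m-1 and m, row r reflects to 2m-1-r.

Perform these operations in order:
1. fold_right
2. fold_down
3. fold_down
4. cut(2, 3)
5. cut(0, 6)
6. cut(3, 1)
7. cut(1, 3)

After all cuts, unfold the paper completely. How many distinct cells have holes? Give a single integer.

Op 1 fold_right: fold axis v@8; visible region now rows[0,16) x cols[8,16) = 16x8
Op 2 fold_down: fold axis h@8; visible region now rows[8,16) x cols[8,16) = 8x8
Op 3 fold_down: fold axis h@12; visible region now rows[12,16) x cols[8,16) = 4x8
Op 4 cut(2, 3): punch at orig (14,11); cuts so far [(14, 11)]; region rows[12,16) x cols[8,16) = 4x8
Op 5 cut(0, 6): punch at orig (12,14); cuts so far [(12, 14), (14, 11)]; region rows[12,16) x cols[8,16) = 4x8
Op 6 cut(3, 1): punch at orig (15,9); cuts so far [(12, 14), (14, 11), (15, 9)]; region rows[12,16) x cols[8,16) = 4x8
Op 7 cut(1, 3): punch at orig (13,11); cuts so far [(12, 14), (13, 11), (14, 11), (15, 9)]; region rows[12,16) x cols[8,16) = 4x8
Unfold 1 (reflect across h@12): 8 holes -> [(8, 9), (9, 11), (10, 11), (11, 14), (12, 14), (13, 11), (14, 11), (15, 9)]
Unfold 2 (reflect across h@8): 16 holes -> [(0, 9), (1, 11), (2, 11), (3, 14), (4, 14), (5, 11), (6, 11), (7, 9), (8, 9), (9, 11), (10, 11), (11, 14), (12, 14), (13, 11), (14, 11), (15, 9)]
Unfold 3 (reflect across v@8): 32 holes -> [(0, 6), (0, 9), (1, 4), (1, 11), (2, 4), (2, 11), (3, 1), (3, 14), (4, 1), (4, 14), (5, 4), (5, 11), (6, 4), (6, 11), (7, 6), (7, 9), (8, 6), (8, 9), (9, 4), (9, 11), (10, 4), (10, 11), (11, 1), (11, 14), (12, 1), (12, 14), (13, 4), (13, 11), (14, 4), (14, 11), (15, 6), (15, 9)]

Answer: 32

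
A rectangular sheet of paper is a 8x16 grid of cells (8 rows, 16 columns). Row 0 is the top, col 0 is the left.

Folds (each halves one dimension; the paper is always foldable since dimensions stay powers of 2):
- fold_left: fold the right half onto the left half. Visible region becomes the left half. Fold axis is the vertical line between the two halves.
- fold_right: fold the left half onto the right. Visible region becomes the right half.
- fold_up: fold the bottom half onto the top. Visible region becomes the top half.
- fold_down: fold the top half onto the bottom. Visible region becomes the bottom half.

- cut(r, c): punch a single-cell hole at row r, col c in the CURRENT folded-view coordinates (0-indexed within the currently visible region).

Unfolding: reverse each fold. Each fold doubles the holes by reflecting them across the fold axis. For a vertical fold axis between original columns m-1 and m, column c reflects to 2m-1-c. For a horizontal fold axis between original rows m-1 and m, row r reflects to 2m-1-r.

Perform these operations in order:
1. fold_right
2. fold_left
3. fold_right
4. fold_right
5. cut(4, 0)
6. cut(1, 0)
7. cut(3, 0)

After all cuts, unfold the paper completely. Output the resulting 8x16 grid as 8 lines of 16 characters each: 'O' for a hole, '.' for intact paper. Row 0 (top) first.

Op 1 fold_right: fold axis v@8; visible region now rows[0,8) x cols[8,16) = 8x8
Op 2 fold_left: fold axis v@12; visible region now rows[0,8) x cols[8,12) = 8x4
Op 3 fold_right: fold axis v@10; visible region now rows[0,8) x cols[10,12) = 8x2
Op 4 fold_right: fold axis v@11; visible region now rows[0,8) x cols[11,12) = 8x1
Op 5 cut(4, 0): punch at orig (4,11); cuts so far [(4, 11)]; region rows[0,8) x cols[11,12) = 8x1
Op 6 cut(1, 0): punch at orig (1,11); cuts so far [(1, 11), (4, 11)]; region rows[0,8) x cols[11,12) = 8x1
Op 7 cut(3, 0): punch at orig (3,11); cuts so far [(1, 11), (3, 11), (4, 11)]; region rows[0,8) x cols[11,12) = 8x1
Unfold 1 (reflect across v@11): 6 holes -> [(1, 10), (1, 11), (3, 10), (3, 11), (4, 10), (4, 11)]
Unfold 2 (reflect across v@10): 12 holes -> [(1, 8), (1, 9), (1, 10), (1, 11), (3, 8), (3, 9), (3, 10), (3, 11), (4, 8), (4, 9), (4, 10), (4, 11)]
Unfold 3 (reflect across v@12): 24 holes -> [(1, 8), (1, 9), (1, 10), (1, 11), (1, 12), (1, 13), (1, 14), (1, 15), (3, 8), (3, 9), (3, 10), (3, 11), (3, 12), (3, 13), (3, 14), (3, 15), (4, 8), (4, 9), (4, 10), (4, 11), (4, 12), (4, 13), (4, 14), (4, 15)]
Unfold 4 (reflect across v@8): 48 holes -> [(1, 0), (1, 1), (1, 2), (1, 3), (1, 4), (1, 5), (1, 6), (1, 7), (1, 8), (1, 9), (1, 10), (1, 11), (1, 12), (1, 13), (1, 14), (1, 15), (3, 0), (3, 1), (3, 2), (3, 3), (3, 4), (3, 5), (3, 6), (3, 7), (3, 8), (3, 9), (3, 10), (3, 11), (3, 12), (3, 13), (3, 14), (3, 15), (4, 0), (4, 1), (4, 2), (4, 3), (4, 4), (4, 5), (4, 6), (4, 7), (4, 8), (4, 9), (4, 10), (4, 11), (4, 12), (4, 13), (4, 14), (4, 15)]

Answer: ................
OOOOOOOOOOOOOOOO
................
OOOOOOOOOOOOOOOO
OOOOOOOOOOOOOOOO
................
................
................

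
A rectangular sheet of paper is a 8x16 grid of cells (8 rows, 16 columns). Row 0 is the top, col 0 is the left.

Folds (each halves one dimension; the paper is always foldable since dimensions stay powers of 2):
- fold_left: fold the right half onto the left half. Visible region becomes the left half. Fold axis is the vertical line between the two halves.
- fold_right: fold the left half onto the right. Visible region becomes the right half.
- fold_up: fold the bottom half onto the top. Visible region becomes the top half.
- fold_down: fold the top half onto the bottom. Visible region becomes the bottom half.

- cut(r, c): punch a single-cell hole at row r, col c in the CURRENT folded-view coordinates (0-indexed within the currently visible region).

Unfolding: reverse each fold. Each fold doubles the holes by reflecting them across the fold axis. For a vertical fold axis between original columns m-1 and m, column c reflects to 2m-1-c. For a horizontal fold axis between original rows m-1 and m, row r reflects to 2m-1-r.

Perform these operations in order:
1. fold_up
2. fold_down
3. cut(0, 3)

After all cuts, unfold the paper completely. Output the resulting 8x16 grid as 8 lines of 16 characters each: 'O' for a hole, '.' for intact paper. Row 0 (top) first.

Op 1 fold_up: fold axis h@4; visible region now rows[0,4) x cols[0,16) = 4x16
Op 2 fold_down: fold axis h@2; visible region now rows[2,4) x cols[0,16) = 2x16
Op 3 cut(0, 3): punch at orig (2,3); cuts so far [(2, 3)]; region rows[2,4) x cols[0,16) = 2x16
Unfold 1 (reflect across h@2): 2 holes -> [(1, 3), (2, 3)]
Unfold 2 (reflect across h@4): 4 holes -> [(1, 3), (2, 3), (5, 3), (6, 3)]

Answer: ................
...O............
...O............
................
................
...O............
...O............
................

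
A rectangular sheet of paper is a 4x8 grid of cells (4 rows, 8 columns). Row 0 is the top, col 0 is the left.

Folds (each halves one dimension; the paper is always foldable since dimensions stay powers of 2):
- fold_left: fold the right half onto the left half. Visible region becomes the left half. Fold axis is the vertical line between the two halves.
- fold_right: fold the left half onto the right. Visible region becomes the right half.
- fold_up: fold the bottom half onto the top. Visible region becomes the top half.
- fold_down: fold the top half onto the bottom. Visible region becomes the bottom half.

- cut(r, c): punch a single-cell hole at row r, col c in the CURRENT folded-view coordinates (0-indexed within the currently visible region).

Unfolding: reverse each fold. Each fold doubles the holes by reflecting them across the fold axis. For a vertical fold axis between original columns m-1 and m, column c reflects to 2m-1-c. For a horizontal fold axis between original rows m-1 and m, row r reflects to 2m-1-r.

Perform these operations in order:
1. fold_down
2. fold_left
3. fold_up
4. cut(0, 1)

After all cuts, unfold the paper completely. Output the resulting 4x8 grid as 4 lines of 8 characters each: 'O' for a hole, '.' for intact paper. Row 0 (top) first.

Op 1 fold_down: fold axis h@2; visible region now rows[2,4) x cols[0,8) = 2x8
Op 2 fold_left: fold axis v@4; visible region now rows[2,4) x cols[0,4) = 2x4
Op 3 fold_up: fold axis h@3; visible region now rows[2,3) x cols[0,4) = 1x4
Op 4 cut(0, 1): punch at orig (2,1); cuts so far [(2, 1)]; region rows[2,3) x cols[0,4) = 1x4
Unfold 1 (reflect across h@3): 2 holes -> [(2, 1), (3, 1)]
Unfold 2 (reflect across v@4): 4 holes -> [(2, 1), (2, 6), (3, 1), (3, 6)]
Unfold 3 (reflect across h@2): 8 holes -> [(0, 1), (0, 6), (1, 1), (1, 6), (2, 1), (2, 6), (3, 1), (3, 6)]

Answer: .O....O.
.O....O.
.O....O.
.O....O.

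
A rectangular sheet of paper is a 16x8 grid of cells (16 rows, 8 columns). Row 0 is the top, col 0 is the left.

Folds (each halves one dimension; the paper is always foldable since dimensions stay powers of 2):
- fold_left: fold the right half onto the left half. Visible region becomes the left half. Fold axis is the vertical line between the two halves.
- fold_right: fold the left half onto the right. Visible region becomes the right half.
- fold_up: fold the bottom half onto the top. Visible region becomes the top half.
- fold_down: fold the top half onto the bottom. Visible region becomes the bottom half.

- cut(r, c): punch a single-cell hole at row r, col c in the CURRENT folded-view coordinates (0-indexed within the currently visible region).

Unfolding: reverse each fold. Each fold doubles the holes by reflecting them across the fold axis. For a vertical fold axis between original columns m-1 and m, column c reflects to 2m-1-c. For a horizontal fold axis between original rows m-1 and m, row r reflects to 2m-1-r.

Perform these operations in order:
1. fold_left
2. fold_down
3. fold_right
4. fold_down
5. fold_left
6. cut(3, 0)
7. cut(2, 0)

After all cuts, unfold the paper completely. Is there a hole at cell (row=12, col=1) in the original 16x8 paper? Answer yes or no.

Answer: no

Derivation:
Op 1 fold_left: fold axis v@4; visible region now rows[0,16) x cols[0,4) = 16x4
Op 2 fold_down: fold axis h@8; visible region now rows[8,16) x cols[0,4) = 8x4
Op 3 fold_right: fold axis v@2; visible region now rows[8,16) x cols[2,4) = 8x2
Op 4 fold_down: fold axis h@12; visible region now rows[12,16) x cols[2,4) = 4x2
Op 5 fold_left: fold axis v@3; visible region now rows[12,16) x cols[2,3) = 4x1
Op 6 cut(3, 0): punch at orig (15,2); cuts so far [(15, 2)]; region rows[12,16) x cols[2,3) = 4x1
Op 7 cut(2, 0): punch at orig (14,2); cuts so far [(14, 2), (15, 2)]; region rows[12,16) x cols[2,3) = 4x1
Unfold 1 (reflect across v@3): 4 holes -> [(14, 2), (14, 3), (15, 2), (15, 3)]
Unfold 2 (reflect across h@12): 8 holes -> [(8, 2), (8, 3), (9, 2), (9, 3), (14, 2), (14, 3), (15, 2), (15, 3)]
Unfold 3 (reflect across v@2): 16 holes -> [(8, 0), (8, 1), (8, 2), (8, 3), (9, 0), (9, 1), (9, 2), (9, 3), (14, 0), (14, 1), (14, 2), (14, 3), (15, 0), (15, 1), (15, 2), (15, 3)]
Unfold 4 (reflect across h@8): 32 holes -> [(0, 0), (0, 1), (0, 2), (0, 3), (1, 0), (1, 1), (1, 2), (1, 3), (6, 0), (6, 1), (6, 2), (6, 3), (7, 0), (7, 1), (7, 2), (7, 3), (8, 0), (8, 1), (8, 2), (8, 3), (9, 0), (9, 1), (9, 2), (9, 3), (14, 0), (14, 1), (14, 2), (14, 3), (15, 0), (15, 1), (15, 2), (15, 3)]
Unfold 5 (reflect across v@4): 64 holes -> [(0, 0), (0, 1), (0, 2), (0, 3), (0, 4), (0, 5), (0, 6), (0, 7), (1, 0), (1, 1), (1, 2), (1, 3), (1, 4), (1, 5), (1, 6), (1, 7), (6, 0), (6, 1), (6, 2), (6, 3), (6, 4), (6, 5), (6, 6), (6, 7), (7, 0), (7, 1), (7, 2), (7, 3), (7, 4), (7, 5), (7, 6), (7, 7), (8, 0), (8, 1), (8, 2), (8, 3), (8, 4), (8, 5), (8, 6), (8, 7), (9, 0), (9, 1), (9, 2), (9, 3), (9, 4), (9, 5), (9, 6), (9, 7), (14, 0), (14, 1), (14, 2), (14, 3), (14, 4), (14, 5), (14, 6), (14, 7), (15, 0), (15, 1), (15, 2), (15, 3), (15, 4), (15, 5), (15, 6), (15, 7)]
Holes: [(0, 0), (0, 1), (0, 2), (0, 3), (0, 4), (0, 5), (0, 6), (0, 7), (1, 0), (1, 1), (1, 2), (1, 3), (1, 4), (1, 5), (1, 6), (1, 7), (6, 0), (6, 1), (6, 2), (6, 3), (6, 4), (6, 5), (6, 6), (6, 7), (7, 0), (7, 1), (7, 2), (7, 3), (7, 4), (7, 5), (7, 6), (7, 7), (8, 0), (8, 1), (8, 2), (8, 3), (8, 4), (8, 5), (8, 6), (8, 7), (9, 0), (9, 1), (9, 2), (9, 3), (9, 4), (9, 5), (9, 6), (9, 7), (14, 0), (14, 1), (14, 2), (14, 3), (14, 4), (14, 5), (14, 6), (14, 7), (15, 0), (15, 1), (15, 2), (15, 3), (15, 4), (15, 5), (15, 6), (15, 7)]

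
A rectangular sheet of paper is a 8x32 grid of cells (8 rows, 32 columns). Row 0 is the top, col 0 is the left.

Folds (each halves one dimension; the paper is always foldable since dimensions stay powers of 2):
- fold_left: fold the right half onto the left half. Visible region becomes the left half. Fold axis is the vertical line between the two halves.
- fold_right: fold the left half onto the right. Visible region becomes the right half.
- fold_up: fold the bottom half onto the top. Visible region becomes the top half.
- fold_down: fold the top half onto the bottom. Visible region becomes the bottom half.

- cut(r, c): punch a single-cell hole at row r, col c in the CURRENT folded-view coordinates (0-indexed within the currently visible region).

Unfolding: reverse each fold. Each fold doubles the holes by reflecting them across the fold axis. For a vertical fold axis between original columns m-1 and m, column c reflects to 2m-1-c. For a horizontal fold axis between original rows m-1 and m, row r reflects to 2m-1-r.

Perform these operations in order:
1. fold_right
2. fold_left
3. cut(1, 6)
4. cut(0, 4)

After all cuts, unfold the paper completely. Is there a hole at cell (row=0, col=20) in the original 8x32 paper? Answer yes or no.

Op 1 fold_right: fold axis v@16; visible region now rows[0,8) x cols[16,32) = 8x16
Op 2 fold_left: fold axis v@24; visible region now rows[0,8) x cols[16,24) = 8x8
Op 3 cut(1, 6): punch at orig (1,22); cuts so far [(1, 22)]; region rows[0,8) x cols[16,24) = 8x8
Op 4 cut(0, 4): punch at orig (0,20); cuts so far [(0, 20), (1, 22)]; region rows[0,8) x cols[16,24) = 8x8
Unfold 1 (reflect across v@24): 4 holes -> [(0, 20), (0, 27), (1, 22), (1, 25)]
Unfold 2 (reflect across v@16): 8 holes -> [(0, 4), (0, 11), (0, 20), (0, 27), (1, 6), (1, 9), (1, 22), (1, 25)]
Holes: [(0, 4), (0, 11), (0, 20), (0, 27), (1, 6), (1, 9), (1, 22), (1, 25)]

Answer: yes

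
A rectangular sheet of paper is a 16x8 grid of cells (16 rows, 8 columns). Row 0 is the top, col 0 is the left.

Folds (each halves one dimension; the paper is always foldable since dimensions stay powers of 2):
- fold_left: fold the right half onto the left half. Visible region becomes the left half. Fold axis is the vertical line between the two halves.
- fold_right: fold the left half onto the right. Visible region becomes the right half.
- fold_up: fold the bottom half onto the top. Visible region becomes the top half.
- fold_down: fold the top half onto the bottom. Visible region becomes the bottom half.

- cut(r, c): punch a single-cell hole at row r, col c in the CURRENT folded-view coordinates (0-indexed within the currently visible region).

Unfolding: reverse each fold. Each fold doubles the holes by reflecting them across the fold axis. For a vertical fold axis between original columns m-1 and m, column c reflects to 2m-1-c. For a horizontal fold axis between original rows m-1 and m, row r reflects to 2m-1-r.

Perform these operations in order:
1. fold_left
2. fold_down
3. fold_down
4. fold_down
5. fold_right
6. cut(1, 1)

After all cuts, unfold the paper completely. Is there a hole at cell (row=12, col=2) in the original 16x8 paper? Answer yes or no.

Op 1 fold_left: fold axis v@4; visible region now rows[0,16) x cols[0,4) = 16x4
Op 2 fold_down: fold axis h@8; visible region now rows[8,16) x cols[0,4) = 8x4
Op 3 fold_down: fold axis h@12; visible region now rows[12,16) x cols[0,4) = 4x4
Op 4 fold_down: fold axis h@14; visible region now rows[14,16) x cols[0,4) = 2x4
Op 5 fold_right: fold axis v@2; visible region now rows[14,16) x cols[2,4) = 2x2
Op 6 cut(1, 1): punch at orig (15,3); cuts so far [(15, 3)]; region rows[14,16) x cols[2,4) = 2x2
Unfold 1 (reflect across v@2): 2 holes -> [(15, 0), (15, 3)]
Unfold 2 (reflect across h@14): 4 holes -> [(12, 0), (12, 3), (15, 0), (15, 3)]
Unfold 3 (reflect across h@12): 8 holes -> [(8, 0), (8, 3), (11, 0), (11, 3), (12, 0), (12, 3), (15, 0), (15, 3)]
Unfold 4 (reflect across h@8): 16 holes -> [(0, 0), (0, 3), (3, 0), (3, 3), (4, 0), (4, 3), (7, 0), (7, 3), (8, 0), (8, 3), (11, 0), (11, 3), (12, 0), (12, 3), (15, 0), (15, 3)]
Unfold 5 (reflect across v@4): 32 holes -> [(0, 0), (0, 3), (0, 4), (0, 7), (3, 0), (3, 3), (3, 4), (3, 7), (4, 0), (4, 3), (4, 4), (4, 7), (7, 0), (7, 3), (7, 4), (7, 7), (8, 0), (8, 3), (8, 4), (8, 7), (11, 0), (11, 3), (11, 4), (11, 7), (12, 0), (12, 3), (12, 4), (12, 7), (15, 0), (15, 3), (15, 4), (15, 7)]
Holes: [(0, 0), (0, 3), (0, 4), (0, 7), (3, 0), (3, 3), (3, 4), (3, 7), (4, 0), (4, 3), (4, 4), (4, 7), (7, 0), (7, 3), (7, 4), (7, 7), (8, 0), (8, 3), (8, 4), (8, 7), (11, 0), (11, 3), (11, 4), (11, 7), (12, 0), (12, 3), (12, 4), (12, 7), (15, 0), (15, 3), (15, 4), (15, 7)]

Answer: no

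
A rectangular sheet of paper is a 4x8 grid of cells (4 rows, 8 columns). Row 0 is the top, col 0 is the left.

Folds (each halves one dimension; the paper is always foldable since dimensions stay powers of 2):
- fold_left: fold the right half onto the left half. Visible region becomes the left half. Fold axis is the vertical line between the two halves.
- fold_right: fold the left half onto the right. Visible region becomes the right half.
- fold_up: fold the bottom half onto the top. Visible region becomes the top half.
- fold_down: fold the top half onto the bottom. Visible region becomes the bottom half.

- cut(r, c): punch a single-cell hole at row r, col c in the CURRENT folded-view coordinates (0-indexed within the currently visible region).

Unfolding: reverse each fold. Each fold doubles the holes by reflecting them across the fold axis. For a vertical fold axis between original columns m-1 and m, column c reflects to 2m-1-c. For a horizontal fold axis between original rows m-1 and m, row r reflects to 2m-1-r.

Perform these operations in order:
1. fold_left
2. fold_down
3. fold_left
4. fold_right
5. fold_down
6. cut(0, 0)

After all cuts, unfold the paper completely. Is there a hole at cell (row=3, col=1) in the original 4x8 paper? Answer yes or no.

Answer: yes

Derivation:
Op 1 fold_left: fold axis v@4; visible region now rows[0,4) x cols[0,4) = 4x4
Op 2 fold_down: fold axis h@2; visible region now rows[2,4) x cols[0,4) = 2x4
Op 3 fold_left: fold axis v@2; visible region now rows[2,4) x cols[0,2) = 2x2
Op 4 fold_right: fold axis v@1; visible region now rows[2,4) x cols[1,2) = 2x1
Op 5 fold_down: fold axis h@3; visible region now rows[3,4) x cols[1,2) = 1x1
Op 6 cut(0, 0): punch at orig (3,1); cuts so far [(3, 1)]; region rows[3,4) x cols[1,2) = 1x1
Unfold 1 (reflect across h@3): 2 holes -> [(2, 1), (3, 1)]
Unfold 2 (reflect across v@1): 4 holes -> [(2, 0), (2, 1), (3, 0), (3, 1)]
Unfold 3 (reflect across v@2): 8 holes -> [(2, 0), (2, 1), (2, 2), (2, 3), (3, 0), (3, 1), (3, 2), (3, 3)]
Unfold 4 (reflect across h@2): 16 holes -> [(0, 0), (0, 1), (0, 2), (0, 3), (1, 0), (1, 1), (1, 2), (1, 3), (2, 0), (2, 1), (2, 2), (2, 3), (3, 0), (3, 1), (3, 2), (3, 3)]
Unfold 5 (reflect across v@4): 32 holes -> [(0, 0), (0, 1), (0, 2), (0, 3), (0, 4), (0, 5), (0, 6), (0, 7), (1, 0), (1, 1), (1, 2), (1, 3), (1, 4), (1, 5), (1, 6), (1, 7), (2, 0), (2, 1), (2, 2), (2, 3), (2, 4), (2, 5), (2, 6), (2, 7), (3, 0), (3, 1), (3, 2), (3, 3), (3, 4), (3, 5), (3, 6), (3, 7)]
Holes: [(0, 0), (0, 1), (0, 2), (0, 3), (0, 4), (0, 5), (0, 6), (0, 7), (1, 0), (1, 1), (1, 2), (1, 3), (1, 4), (1, 5), (1, 6), (1, 7), (2, 0), (2, 1), (2, 2), (2, 3), (2, 4), (2, 5), (2, 6), (2, 7), (3, 0), (3, 1), (3, 2), (3, 3), (3, 4), (3, 5), (3, 6), (3, 7)]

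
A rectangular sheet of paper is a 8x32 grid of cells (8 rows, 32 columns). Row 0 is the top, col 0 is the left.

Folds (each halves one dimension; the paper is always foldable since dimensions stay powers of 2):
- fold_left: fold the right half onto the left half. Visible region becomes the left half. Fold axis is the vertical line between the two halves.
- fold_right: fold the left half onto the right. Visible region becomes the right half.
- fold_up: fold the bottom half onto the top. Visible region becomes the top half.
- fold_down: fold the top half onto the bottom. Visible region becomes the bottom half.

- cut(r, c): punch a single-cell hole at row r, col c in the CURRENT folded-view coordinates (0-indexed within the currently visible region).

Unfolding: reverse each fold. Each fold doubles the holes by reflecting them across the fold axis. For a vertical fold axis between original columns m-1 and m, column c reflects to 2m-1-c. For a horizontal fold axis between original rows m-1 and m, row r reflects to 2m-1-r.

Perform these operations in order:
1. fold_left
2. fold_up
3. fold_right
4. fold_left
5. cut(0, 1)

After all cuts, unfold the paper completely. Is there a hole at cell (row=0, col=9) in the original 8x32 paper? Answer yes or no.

Answer: yes

Derivation:
Op 1 fold_left: fold axis v@16; visible region now rows[0,8) x cols[0,16) = 8x16
Op 2 fold_up: fold axis h@4; visible region now rows[0,4) x cols[0,16) = 4x16
Op 3 fold_right: fold axis v@8; visible region now rows[0,4) x cols[8,16) = 4x8
Op 4 fold_left: fold axis v@12; visible region now rows[0,4) x cols[8,12) = 4x4
Op 5 cut(0, 1): punch at orig (0,9); cuts so far [(0, 9)]; region rows[0,4) x cols[8,12) = 4x4
Unfold 1 (reflect across v@12): 2 holes -> [(0, 9), (0, 14)]
Unfold 2 (reflect across v@8): 4 holes -> [(0, 1), (0, 6), (0, 9), (0, 14)]
Unfold 3 (reflect across h@4): 8 holes -> [(0, 1), (0, 6), (0, 9), (0, 14), (7, 1), (7, 6), (7, 9), (7, 14)]
Unfold 4 (reflect across v@16): 16 holes -> [(0, 1), (0, 6), (0, 9), (0, 14), (0, 17), (0, 22), (0, 25), (0, 30), (7, 1), (7, 6), (7, 9), (7, 14), (7, 17), (7, 22), (7, 25), (7, 30)]
Holes: [(0, 1), (0, 6), (0, 9), (0, 14), (0, 17), (0, 22), (0, 25), (0, 30), (7, 1), (7, 6), (7, 9), (7, 14), (7, 17), (7, 22), (7, 25), (7, 30)]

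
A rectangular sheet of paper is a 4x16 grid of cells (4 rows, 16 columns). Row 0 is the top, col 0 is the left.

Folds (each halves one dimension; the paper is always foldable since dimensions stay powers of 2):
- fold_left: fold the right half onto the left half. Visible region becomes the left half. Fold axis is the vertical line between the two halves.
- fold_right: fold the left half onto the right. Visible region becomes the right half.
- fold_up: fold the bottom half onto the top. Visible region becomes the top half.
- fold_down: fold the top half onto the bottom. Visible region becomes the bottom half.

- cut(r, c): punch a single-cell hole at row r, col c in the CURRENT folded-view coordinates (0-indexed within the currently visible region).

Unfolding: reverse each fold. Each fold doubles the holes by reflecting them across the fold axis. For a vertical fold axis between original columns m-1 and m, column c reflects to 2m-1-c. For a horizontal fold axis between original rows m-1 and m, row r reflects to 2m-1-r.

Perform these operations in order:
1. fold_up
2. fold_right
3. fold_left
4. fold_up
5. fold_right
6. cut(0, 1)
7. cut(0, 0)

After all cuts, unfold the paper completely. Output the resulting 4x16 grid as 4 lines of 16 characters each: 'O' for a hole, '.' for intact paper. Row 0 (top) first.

Answer: OOOOOOOOOOOOOOOO
OOOOOOOOOOOOOOOO
OOOOOOOOOOOOOOOO
OOOOOOOOOOOOOOOO

Derivation:
Op 1 fold_up: fold axis h@2; visible region now rows[0,2) x cols[0,16) = 2x16
Op 2 fold_right: fold axis v@8; visible region now rows[0,2) x cols[8,16) = 2x8
Op 3 fold_left: fold axis v@12; visible region now rows[0,2) x cols[8,12) = 2x4
Op 4 fold_up: fold axis h@1; visible region now rows[0,1) x cols[8,12) = 1x4
Op 5 fold_right: fold axis v@10; visible region now rows[0,1) x cols[10,12) = 1x2
Op 6 cut(0, 1): punch at orig (0,11); cuts so far [(0, 11)]; region rows[0,1) x cols[10,12) = 1x2
Op 7 cut(0, 0): punch at orig (0,10); cuts so far [(0, 10), (0, 11)]; region rows[0,1) x cols[10,12) = 1x2
Unfold 1 (reflect across v@10): 4 holes -> [(0, 8), (0, 9), (0, 10), (0, 11)]
Unfold 2 (reflect across h@1): 8 holes -> [(0, 8), (0, 9), (0, 10), (0, 11), (1, 8), (1, 9), (1, 10), (1, 11)]
Unfold 3 (reflect across v@12): 16 holes -> [(0, 8), (0, 9), (0, 10), (0, 11), (0, 12), (0, 13), (0, 14), (0, 15), (1, 8), (1, 9), (1, 10), (1, 11), (1, 12), (1, 13), (1, 14), (1, 15)]
Unfold 4 (reflect across v@8): 32 holes -> [(0, 0), (0, 1), (0, 2), (0, 3), (0, 4), (0, 5), (0, 6), (0, 7), (0, 8), (0, 9), (0, 10), (0, 11), (0, 12), (0, 13), (0, 14), (0, 15), (1, 0), (1, 1), (1, 2), (1, 3), (1, 4), (1, 5), (1, 6), (1, 7), (1, 8), (1, 9), (1, 10), (1, 11), (1, 12), (1, 13), (1, 14), (1, 15)]
Unfold 5 (reflect across h@2): 64 holes -> [(0, 0), (0, 1), (0, 2), (0, 3), (0, 4), (0, 5), (0, 6), (0, 7), (0, 8), (0, 9), (0, 10), (0, 11), (0, 12), (0, 13), (0, 14), (0, 15), (1, 0), (1, 1), (1, 2), (1, 3), (1, 4), (1, 5), (1, 6), (1, 7), (1, 8), (1, 9), (1, 10), (1, 11), (1, 12), (1, 13), (1, 14), (1, 15), (2, 0), (2, 1), (2, 2), (2, 3), (2, 4), (2, 5), (2, 6), (2, 7), (2, 8), (2, 9), (2, 10), (2, 11), (2, 12), (2, 13), (2, 14), (2, 15), (3, 0), (3, 1), (3, 2), (3, 3), (3, 4), (3, 5), (3, 6), (3, 7), (3, 8), (3, 9), (3, 10), (3, 11), (3, 12), (3, 13), (3, 14), (3, 15)]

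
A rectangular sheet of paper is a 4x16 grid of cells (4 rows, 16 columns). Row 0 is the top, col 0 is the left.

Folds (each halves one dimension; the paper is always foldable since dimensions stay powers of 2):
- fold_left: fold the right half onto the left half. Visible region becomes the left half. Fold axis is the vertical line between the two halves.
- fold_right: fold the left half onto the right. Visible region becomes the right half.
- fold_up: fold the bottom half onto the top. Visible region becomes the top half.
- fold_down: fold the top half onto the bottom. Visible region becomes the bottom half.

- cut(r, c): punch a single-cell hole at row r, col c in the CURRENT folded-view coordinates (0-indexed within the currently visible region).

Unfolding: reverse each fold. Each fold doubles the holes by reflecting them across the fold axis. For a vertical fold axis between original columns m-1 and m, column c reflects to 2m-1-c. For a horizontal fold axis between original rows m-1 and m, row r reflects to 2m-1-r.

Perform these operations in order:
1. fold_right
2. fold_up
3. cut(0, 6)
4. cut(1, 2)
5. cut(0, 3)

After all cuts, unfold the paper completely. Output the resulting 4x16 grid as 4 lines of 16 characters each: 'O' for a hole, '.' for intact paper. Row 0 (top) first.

Answer: .O..O......O..O.
.....O....O.....
.....O....O.....
.O..O......O..O.

Derivation:
Op 1 fold_right: fold axis v@8; visible region now rows[0,4) x cols[8,16) = 4x8
Op 2 fold_up: fold axis h@2; visible region now rows[0,2) x cols[8,16) = 2x8
Op 3 cut(0, 6): punch at orig (0,14); cuts so far [(0, 14)]; region rows[0,2) x cols[8,16) = 2x8
Op 4 cut(1, 2): punch at orig (1,10); cuts so far [(0, 14), (1, 10)]; region rows[0,2) x cols[8,16) = 2x8
Op 5 cut(0, 3): punch at orig (0,11); cuts so far [(0, 11), (0, 14), (1, 10)]; region rows[0,2) x cols[8,16) = 2x8
Unfold 1 (reflect across h@2): 6 holes -> [(0, 11), (0, 14), (1, 10), (2, 10), (3, 11), (3, 14)]
Unfold 2 (reflect across v@8): 12 holes -> [(0, 1), (0, 4), (0, 11), (0, 14), (1, 5), (1, 10), (2, 5), (2, 10), (3, 1), (3, 4), (3, 11), (3, 14)]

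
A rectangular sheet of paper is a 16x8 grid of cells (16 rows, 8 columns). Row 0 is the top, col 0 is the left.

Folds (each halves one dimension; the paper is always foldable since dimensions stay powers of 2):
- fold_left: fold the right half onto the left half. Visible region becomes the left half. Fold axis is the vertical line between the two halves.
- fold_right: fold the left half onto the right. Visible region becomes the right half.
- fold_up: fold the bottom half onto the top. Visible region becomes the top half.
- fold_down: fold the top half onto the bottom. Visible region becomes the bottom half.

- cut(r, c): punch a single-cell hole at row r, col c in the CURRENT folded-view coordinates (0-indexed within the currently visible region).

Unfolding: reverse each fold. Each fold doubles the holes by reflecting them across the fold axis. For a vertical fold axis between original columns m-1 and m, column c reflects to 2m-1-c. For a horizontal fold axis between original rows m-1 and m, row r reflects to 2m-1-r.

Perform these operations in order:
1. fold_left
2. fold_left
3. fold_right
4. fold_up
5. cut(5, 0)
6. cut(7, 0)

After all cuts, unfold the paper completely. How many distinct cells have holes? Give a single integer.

Op 1 fold_left: fold axis v@4; visible region now rows[0,16) x cols[0,4) = 16x4
Op 2 fold_left: fold axis v@2; visible region now rows[0,16) x cols[0,2) = 16x2
Op 3 fold_right: fold axis v@1; visible region now rows[0,16) x cols[1,2) = 16x1
Op 4 fold_up: fold axis h@8; visible region now rows[0,8) x cols[1,2) = 8x1
Op 5 cut(5, 0): punch at orig (5,1); cuts so far [(5, 1)]; region rows[0,8) x cols[1,2) = 8x1
Op 6 cut(7, 0): punch at orig (7,1); cuts so far [(5, 1), (7, 1)]; region rows[0,8) x cols[1,2) = 8x1
Unfold 1 (reflect across h@8): 4 holes -> [(5, 1), (7, 1), (8, 1), (10, 1)]
Unfold 2 (reflect across v@1): 8 holes -> [(5, 0), (5, 1), (7, 0), (7, 1), (8, 0), (8, 1), (10, 0), (10, 1)]
Unfold 3 (reflect across v@2): 16 holes -> [(5, 0), (5, 1), (5, 2), (5, 3), (7, 0), (7, 1), (7, 2), (7, 3), (8, 0), (8, 1), (8, 2), (8, 3), (10, 0), (10, 1), (10, 2), (10, 3)]
Unfold 4 (reflect across v@4): 32 holes -> [(5, 0), (5, 1), (5, 2), (5, 3), (5, 4), (5, 5), (5, 6), (5, 7), (7, 0), (7, 1), (7, 2), (7, 3), (7, 4), (7, 5), (7, 6), (7, 7), (8, 0), (8, 1), (8, 2), (8, 3), (8, 4), (8, 5), (8, 6), (8, 7), (10, 0), (10, 1), (10, 2), (10, 3), (10, 4), (10, 5), (10, 6), (10, 7)]

Answer: 32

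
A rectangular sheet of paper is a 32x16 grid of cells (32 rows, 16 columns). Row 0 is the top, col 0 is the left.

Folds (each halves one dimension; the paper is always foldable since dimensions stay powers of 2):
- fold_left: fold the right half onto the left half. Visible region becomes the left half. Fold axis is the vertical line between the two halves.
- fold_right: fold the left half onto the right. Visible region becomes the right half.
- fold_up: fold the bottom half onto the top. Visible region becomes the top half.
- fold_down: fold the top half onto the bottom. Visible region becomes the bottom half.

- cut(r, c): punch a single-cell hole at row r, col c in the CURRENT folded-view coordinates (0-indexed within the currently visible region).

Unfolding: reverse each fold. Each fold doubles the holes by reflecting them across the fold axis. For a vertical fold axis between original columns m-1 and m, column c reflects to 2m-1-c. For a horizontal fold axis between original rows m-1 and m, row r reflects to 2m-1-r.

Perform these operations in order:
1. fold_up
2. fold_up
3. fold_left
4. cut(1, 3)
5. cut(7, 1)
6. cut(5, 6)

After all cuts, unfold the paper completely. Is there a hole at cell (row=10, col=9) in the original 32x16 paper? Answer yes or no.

Op 1 fold_up: fold axis h@16; visible region now rows[0,16) x cols[0,16) = 16x16
Op 2 fold_up: fold axis h@8; visible region now rows[0,8) x cols[0,16) = 8x16
Op 3 fold_left: fold axis v@8; visible region now rows[0,8) x cols[0,8) = 8x8
Op 4 cut(1, 3): punch at orig (1,3); cuts so far [(1, 3)]; region rows[0,8) x cols[0,8) = 8x8
Op 5 cut(7, 1): punch at orig (7,1); cuts so far [(1, 3), (7, 1)]; region rows[0,8) x cols[0,8) = 8x8
Op 6 cut(5, 6): punch at orig (5,6); cuts so far [(1, 3), (5, 6), (7, 1)]; region rows[0,8) x cols[0,8) = 8x8
Unfold 1 (reflect across v@8): 6 holes -> [(1, 3), (1, 12), (5, 6), (5, 9), (7, 1), (7, 14)]
Unfold 2 (reflect across h@8): 12 holes -> [(1, 3), (1, 12), (5, 6), (5, 9), (7, 1), (7, 14), (8, 1), (8, 14), (10, 6), (10, 9), (14, 3), (14, 12)]
Unfold 3 (reflect across h@16): 24 holes -> [(1, 3), (1, 12), (5, 6), (5, 9), (7, 1), (7, 14), (8, 1), (8, 14), (10, 6), (10, 9), (14, 3), (14, 12), (17, 3), (17, 12), (21, 6), (21, 9), (23, 1), (23, 14), (24, 1), (24, 14), (26, 6), (26, 9), (30, 3), (30, 12)]
Holes: [(1, 3), (1, 12), (5, 6), (5, 9), (7, 1), (7, 14), (8, 1), (8, 14), (10, 6), (10, 9), (14, 3), (14, 12), (17, 3), (17, 12), (21, 6), (21, 9), (23, 1), (23, 14), (24, 1), (24, 14), (26, 6), (26, 9), (30, 3), (30, 12)]

Answer: yes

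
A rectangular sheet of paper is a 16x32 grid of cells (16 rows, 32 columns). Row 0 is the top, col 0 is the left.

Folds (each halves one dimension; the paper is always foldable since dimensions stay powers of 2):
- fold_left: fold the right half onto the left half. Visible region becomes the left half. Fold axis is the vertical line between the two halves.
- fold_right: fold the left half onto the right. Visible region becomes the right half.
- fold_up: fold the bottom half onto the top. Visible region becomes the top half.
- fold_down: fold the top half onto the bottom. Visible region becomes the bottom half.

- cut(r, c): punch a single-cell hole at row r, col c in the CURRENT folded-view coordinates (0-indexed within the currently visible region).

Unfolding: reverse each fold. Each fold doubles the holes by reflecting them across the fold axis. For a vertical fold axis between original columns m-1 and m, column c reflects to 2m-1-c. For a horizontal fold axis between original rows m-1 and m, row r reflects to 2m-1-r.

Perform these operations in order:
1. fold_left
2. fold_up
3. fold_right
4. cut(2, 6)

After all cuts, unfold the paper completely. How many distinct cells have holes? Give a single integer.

Op 1 fold_left: fold axis v@16; visible region now rows[0,16) x cols[0,16) = 16x16
Op 2 fold_up: fold axis h@8; visible region now rows[0,8) x cols[0,16) = 8x16
Op 3 fold_right: fold axis v@8; visible region now rows[0,8) x cols[8,16) = 8x8
Op 4 cut(2, 6): punch at orig (2,14); cuts so far [(2, 14)]; region rows[0,8) x cols[8,16) = 8x8
Unfold 1 (reflect across v@8): 2 holes -> [(2, 1), (2, 14)]
Unfold 2 (reflect across h@8): 4 holes -> [(2, 1), (2, 14), (13, 1), (13, 14)]
Unfold 3 (reflect across v@16): 8 holes -> [(2, 1), (2, 14), (2, 17), (2, 30), (13, 1), (13, 14), (13, 17), (13, 30)]

Answer: 8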